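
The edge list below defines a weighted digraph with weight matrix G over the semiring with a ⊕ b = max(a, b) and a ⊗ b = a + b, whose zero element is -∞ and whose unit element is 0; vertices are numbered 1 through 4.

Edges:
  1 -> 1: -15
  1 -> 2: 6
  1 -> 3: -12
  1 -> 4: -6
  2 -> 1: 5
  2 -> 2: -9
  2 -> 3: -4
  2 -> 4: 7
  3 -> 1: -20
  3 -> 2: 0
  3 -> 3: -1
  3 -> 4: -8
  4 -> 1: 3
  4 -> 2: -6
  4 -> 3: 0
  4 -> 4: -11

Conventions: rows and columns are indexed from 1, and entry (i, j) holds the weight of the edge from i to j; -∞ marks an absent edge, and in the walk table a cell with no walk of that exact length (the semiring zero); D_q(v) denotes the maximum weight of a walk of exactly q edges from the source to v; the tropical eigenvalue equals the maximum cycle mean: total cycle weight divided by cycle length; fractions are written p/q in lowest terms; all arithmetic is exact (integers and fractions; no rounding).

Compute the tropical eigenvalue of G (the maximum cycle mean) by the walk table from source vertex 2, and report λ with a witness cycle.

q=0: [-∞, 0, -∞, -∞]
q=1: [5, -9, -4, 7]
q=2: [10, 11, 7, -1]
q=3: [16, 16, 7, 18]
q=4: [21, 22, 18, 23]
Optimal cycle mean attained by: cycle 1->2->1, total 6 + 5, length 2.
Answer: λ = 11/2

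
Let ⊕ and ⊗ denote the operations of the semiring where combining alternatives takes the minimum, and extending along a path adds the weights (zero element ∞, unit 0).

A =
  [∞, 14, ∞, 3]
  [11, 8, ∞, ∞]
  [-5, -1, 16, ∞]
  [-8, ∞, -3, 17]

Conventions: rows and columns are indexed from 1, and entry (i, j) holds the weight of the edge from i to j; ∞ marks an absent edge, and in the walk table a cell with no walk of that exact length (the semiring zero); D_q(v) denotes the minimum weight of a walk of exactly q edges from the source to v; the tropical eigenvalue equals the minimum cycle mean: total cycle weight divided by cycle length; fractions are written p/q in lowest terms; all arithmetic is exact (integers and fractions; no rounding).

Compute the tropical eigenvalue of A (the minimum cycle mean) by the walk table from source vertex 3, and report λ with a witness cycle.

q=0: [∞, ∞, 0, ∞]
q=1: [-5, -1, 16, ∞]
q=2: [10, 7, 32, -2]
q=3: [-10, 15, -5, 13]
q=4: [-10, -6, 10, -7]
Optimal cycle mean attained by: cycle 1->4->1, total 3 + (-8), length 2.
Answer: λ = -5/2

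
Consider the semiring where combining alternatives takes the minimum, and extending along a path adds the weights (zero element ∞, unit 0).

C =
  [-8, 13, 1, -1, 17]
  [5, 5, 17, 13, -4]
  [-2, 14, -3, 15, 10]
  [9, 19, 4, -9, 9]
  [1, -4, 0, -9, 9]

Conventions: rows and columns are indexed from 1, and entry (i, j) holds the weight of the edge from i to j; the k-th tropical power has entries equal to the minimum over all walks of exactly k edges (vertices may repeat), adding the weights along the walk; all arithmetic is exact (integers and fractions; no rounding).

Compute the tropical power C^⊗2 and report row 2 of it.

C^⊗2:
  [-16, 5, -7, -10, 8]
  [-3, -8, -4, -13, 1]
  [-10, 6, -6, -3, 7]
  [0, 5, -5, -18, 0]
  [-7, 1, -5, -18, -8]
Answer: row 2 of C^⊗2 = [-3, -8, -4, -13, 1]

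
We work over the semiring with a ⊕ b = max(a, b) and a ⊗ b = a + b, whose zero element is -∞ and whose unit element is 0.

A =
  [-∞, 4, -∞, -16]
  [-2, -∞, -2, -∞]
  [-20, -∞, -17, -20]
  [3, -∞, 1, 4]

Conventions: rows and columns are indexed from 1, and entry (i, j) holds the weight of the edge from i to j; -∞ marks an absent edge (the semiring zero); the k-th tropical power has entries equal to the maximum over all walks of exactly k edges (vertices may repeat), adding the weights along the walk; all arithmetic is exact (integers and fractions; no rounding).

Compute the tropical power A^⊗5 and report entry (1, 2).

A^⊗2:
  [2, -∞, 2, -12]
  [-22, 2, -19, -18]
  [-17, -16, -19, -16]
  [7, 7, 5, 8]
A^⊗3:
  [-9, 6, -11, -8]
  [0, -18, 0, -14]
  [-13, -13, -15, -12]
  [11, 11, 9, 12]
A^⊗4:
  [4, -5, 4, -4]
  [-11, 4, -13, -10]
  [-9, -9, -11, -8]
  [15, 15, 13, 16]
A^⊗5:
  [-1, 8, -3, 0]
  [2, -7, 2, -6]
  [-5, -5, -7, -4]
  [19, 19, 17, 20]
Key observation: the optimum is the walk 1->2->1->2->1->2, with weight 4 + (-2) + 4 + (-2) + 4 = 8.
Optimal value attained by: walk 1->2->1->2->1->2.
Answer: (A^⊗5)[1][2] = 8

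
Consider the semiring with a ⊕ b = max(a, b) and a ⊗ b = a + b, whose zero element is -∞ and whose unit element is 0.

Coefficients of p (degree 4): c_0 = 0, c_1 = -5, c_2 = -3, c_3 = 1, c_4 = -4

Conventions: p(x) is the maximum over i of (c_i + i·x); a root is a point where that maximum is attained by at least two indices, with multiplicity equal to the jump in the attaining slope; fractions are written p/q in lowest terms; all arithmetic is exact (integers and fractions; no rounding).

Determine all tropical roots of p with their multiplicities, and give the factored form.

hull edge (i=0, c=0) to (i=3, c=1): slope 1/3, span 3
hull edge (i=3, c=1) to (i=4, c=-4): slope -5, span 1
Factored form: p(x) = -4 ⊗ (x ⊕ (-1/3)) ⊗ (x ⊕ (-1/3)) ⊗ (x ⊕ (-1/3)) ⊗ (x ⊕ 5)
Answer: roots = -1/3 (mult 3), 5 (mult 1)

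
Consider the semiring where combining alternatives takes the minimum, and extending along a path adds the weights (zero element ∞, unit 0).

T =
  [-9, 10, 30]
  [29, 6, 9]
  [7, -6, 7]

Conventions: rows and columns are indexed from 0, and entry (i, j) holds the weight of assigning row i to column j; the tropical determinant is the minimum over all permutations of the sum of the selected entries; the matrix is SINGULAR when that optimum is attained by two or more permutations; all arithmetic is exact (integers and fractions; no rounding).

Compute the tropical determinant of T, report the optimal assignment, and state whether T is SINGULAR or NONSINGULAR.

σ = (0, 1, 2): (-9) + 6 + 7 = 4
σ = (0, 2, 1): (-9) + 9 + (-6) = -6
σ = (1, 0, 2): 10 + 29 + 7 = 46
σ = (1, 2, 0): 10 + 9 + 7 = 26
σ = (2, 0, 1): 30 + 29 + (-6) = 53
σ = (2, 1, 0): 30 + 6 + 7 = 43
Optimal value attained by: σ = (0, 2, 1).
Answer: det⊕(T) = -6; verdict: NONSINGULAR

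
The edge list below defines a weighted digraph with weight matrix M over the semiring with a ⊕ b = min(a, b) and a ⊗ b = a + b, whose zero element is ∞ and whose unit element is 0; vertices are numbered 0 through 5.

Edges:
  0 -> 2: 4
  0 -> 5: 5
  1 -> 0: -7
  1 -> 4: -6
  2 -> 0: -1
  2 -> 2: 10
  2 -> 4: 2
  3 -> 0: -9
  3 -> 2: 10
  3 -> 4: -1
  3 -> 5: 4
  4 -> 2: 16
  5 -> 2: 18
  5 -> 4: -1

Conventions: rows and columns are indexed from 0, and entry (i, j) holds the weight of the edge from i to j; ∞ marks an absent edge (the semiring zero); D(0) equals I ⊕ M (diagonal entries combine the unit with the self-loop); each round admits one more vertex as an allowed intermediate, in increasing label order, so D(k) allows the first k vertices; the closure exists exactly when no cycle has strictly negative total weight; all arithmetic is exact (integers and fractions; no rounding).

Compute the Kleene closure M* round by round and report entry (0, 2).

D(0):
  [0, ∞, 4, ∞, ∞, 5]
  [-7, 0, ∞, ∞, -6, ∞]
  [-1, ∞, 0, ∞, 2, ∞]
  [-9, ∞, 10, 0, -1, 4]
  [∞, ∞, 16, ∞, 0, ∞]
  [∞, ∞, 18, ∞, -1, 0]
D(1):
  [0, ∞, 4, ∞, ∞, 5]
  [-7, 0, -3, ∞, -6, -2]
  [-1, ∞, 0, ∞, 2, 4]
  [-9, ∞, -5, 0, -1, -4]
  [∞, ∞, 16, ∞, 0, ∞]
  [∞, ∞, 18, ∞, -1, 0]
D(2):
  [0, ∞, 4, ∞, ∞, 5]
  [-7, 0, -3, ∞, -6, -2]
  [-1, ∞, 0, ∞, 2, 4]
  [-9, ∞, -5, 0, -1, -4]
  [∞, ∞, 16, ∞, 0, ∞]
  [∞, ∞, 18, ∞, -1, 0]
D(3):
  [0, ∞, 4, ∞, 6, 5]
  [-7, 0, -3, ∞, -6, -2]
  [-1, ∞, 0, ∞, 2, 4]
  [-9, ∞, -5, 0, -3, -4]
  [15, ∞, 16, ∞, 0, 20]
  [17, ∞, 18, ∞, -1, 0]
D(4):
  [0, ∞, 4, ∞, 6, 5]
  [-7, 0, -3, ∞, -6, -2]
  [-1, ∞, 0, ∞, 2, 4]
  [-9, ∞, -5, 0, -3, -4]
  [15, ∞, 16, ∞, 0, 20]
  [17, ∞, 18, ∞, -1, 0]
D(5):
  [0, ∞, 4, ∞, 6, 5]
  [-7, 0, -3, ∞, -6, -2]
  [-1, ∞, 0, ∞, 2, 4]
  [-9, ∞, -5, 0, -3, -4]
  [15, ∞, 16, ∞, 0, 20]
  [14, ∞, 15, ∞, -1, 0]
D(6):
  [0, ∞, 4, ∞, 4, 5]
  [-7, 0, -3, ∞, -6, -2]
  [-1, ∞, 0, ∞, 2, 4]
  [-9, ∞, -5, 0, -5, -4]
  [15, ∞, 16, ∞, 0, 20]
  [14, ∞, 15, ∞, -1, 0]
Answer: M*[0][2] = 4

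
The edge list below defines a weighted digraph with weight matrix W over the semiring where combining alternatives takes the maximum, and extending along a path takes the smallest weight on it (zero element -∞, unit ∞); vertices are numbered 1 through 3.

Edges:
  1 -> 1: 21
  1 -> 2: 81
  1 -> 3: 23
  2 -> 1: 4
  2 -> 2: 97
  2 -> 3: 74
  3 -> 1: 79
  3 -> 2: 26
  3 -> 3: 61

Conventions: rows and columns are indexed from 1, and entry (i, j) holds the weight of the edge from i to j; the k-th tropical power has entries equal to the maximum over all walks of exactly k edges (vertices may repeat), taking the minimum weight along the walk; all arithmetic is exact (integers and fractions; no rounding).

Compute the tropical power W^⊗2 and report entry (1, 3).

W^⊗2:
  [23, 81, 74]
  [74, 97, 74]
  [61, 79, 61]
Key observation: the optimum is the walk 1->2->3, with weight 81 min 74 = 74.
Optimal value attained by: walk 1->2->3.
Answer: (W^⊗2)[1][3] = 74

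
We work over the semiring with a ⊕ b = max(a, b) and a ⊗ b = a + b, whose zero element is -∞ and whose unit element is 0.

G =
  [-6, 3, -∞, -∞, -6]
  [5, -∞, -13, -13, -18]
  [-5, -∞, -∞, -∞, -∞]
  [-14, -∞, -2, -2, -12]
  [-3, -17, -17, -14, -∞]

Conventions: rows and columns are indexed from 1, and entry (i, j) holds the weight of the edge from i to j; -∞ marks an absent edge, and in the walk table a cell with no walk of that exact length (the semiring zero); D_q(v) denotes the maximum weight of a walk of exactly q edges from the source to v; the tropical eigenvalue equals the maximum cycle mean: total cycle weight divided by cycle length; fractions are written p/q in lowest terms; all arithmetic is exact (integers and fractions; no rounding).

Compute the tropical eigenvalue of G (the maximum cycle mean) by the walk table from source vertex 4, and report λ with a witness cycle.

q=0: [-∞, -∞, -∞, 0, -∞]
q=1: [-14, -∞, -2, -2, -12]
q=2: [-7, -11, -4, -4, -14]
q=3: [-6, -4, -6, -6, -13]
q=4: [1, -3, -8, -8, -12]
q=5: [2, 4, -10, -10, -5]
Optimal cycle mean attained by: cycle 1->2->1, total 3 + 5, length 2.
Answer: λ = 4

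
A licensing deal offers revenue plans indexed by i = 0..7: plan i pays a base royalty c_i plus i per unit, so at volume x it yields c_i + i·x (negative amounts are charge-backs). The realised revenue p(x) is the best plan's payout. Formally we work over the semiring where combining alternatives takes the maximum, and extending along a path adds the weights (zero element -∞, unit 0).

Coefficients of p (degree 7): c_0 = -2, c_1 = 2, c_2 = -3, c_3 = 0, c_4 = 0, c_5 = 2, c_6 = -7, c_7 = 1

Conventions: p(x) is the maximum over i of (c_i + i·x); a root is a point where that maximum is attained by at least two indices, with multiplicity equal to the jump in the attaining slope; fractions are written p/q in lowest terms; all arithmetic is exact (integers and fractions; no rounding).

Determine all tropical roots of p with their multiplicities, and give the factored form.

hull edge (i=0, c=-2) to (i=1, c=2): slope 4, span 1
hull edge (i=1, c=2) to (i=5, c=2): slope 0, span 4
hull edge (i=5, c=2) to (i=7, c=1): slope -1/2, span 2
Factored form: p(x) = 1 ⊗ (x ⊕ (-4)) ⊗ (x ⊕ 0) ⊗ (x ⊕ 0) ⊗ (x ⊕ 0) ⊗ (x ⊕ 0) ⊗ (x ⊕ 1/2) ⊗ (x ⊕ 1/2)
Answer: roots = -4 (mult 1), 0 (mult 4), 1/2 (mult 2)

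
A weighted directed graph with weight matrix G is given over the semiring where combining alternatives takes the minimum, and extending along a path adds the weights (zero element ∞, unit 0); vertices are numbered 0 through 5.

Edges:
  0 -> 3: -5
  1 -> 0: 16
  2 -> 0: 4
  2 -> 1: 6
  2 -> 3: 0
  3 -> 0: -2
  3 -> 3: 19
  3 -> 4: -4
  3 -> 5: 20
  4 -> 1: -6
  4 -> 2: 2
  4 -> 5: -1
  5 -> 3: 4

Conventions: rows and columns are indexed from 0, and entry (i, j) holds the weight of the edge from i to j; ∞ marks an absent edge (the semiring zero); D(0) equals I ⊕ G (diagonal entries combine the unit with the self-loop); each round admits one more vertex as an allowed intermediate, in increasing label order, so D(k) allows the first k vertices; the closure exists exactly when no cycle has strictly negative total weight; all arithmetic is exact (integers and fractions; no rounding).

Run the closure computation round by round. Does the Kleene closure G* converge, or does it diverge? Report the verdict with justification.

D(0):
  [0, ∞, ∞, -5, ∞, ∞]
  [16, 0, ∞, ∞, ∞, ∞]
  [4, 6, 0, 0, ∞, ∞]
  [-2, ∞, ∞, 0, -4, 20]
  [∞, -6, 2, ∞, 0, -1]
  [∞, ∞, ∞, 4, ∞, 0]
Detection: at round 1, diagonal entry (3, 3) turns strictly negative.
Key observation: the cycle 3->0->3 has total weight (-2) + (-5), which is strictly negative.
Answer: DIVERGES — negative cycle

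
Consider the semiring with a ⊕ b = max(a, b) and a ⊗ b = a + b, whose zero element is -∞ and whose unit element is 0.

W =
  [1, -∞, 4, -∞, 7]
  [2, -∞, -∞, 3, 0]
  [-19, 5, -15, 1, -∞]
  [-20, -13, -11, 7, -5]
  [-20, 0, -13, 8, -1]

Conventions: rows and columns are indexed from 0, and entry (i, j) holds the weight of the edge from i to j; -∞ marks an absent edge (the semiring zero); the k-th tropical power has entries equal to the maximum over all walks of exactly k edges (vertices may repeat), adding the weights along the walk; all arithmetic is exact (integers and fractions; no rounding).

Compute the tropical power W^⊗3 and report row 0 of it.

W^⊗2:
  [2, 9, 5, 15, 8]
  [3, 0, 6, 10, 9]
  [7, -10, -10, 8, 5]
  [-11, -5, -4, 14, 2]
  [2, -1, -3, 15, 3]
W^⊗3:
  [11, 10, 6, 22, 10]
  [4, 11, 7, 17, 10]
  [8, 5, 11, 15, 14]
  [-3, 2, 3, 21, 9]
  [3, 3, 6, 22, 10]
Answer: row 0 of W^⊗3 = [11, 10, 6, 22, 10]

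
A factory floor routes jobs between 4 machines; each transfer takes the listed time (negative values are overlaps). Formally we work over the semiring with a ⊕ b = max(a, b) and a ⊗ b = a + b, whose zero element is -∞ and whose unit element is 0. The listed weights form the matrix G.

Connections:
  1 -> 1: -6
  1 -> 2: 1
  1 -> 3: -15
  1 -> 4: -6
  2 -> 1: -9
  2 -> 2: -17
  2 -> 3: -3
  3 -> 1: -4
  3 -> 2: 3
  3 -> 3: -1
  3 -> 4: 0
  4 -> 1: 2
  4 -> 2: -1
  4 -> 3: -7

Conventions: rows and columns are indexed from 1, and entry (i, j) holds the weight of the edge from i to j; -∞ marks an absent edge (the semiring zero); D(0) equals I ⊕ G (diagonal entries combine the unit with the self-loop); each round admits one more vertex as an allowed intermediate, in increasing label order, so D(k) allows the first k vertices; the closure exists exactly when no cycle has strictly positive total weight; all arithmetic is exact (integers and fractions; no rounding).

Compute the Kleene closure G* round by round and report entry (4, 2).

D(0):
  [0, 1, -15, -6]
  [-9, 0, -3, -∞]
  [-4, 3, 0, 0]
  [2, -1, -7, 0]
D(1):
  [0, 1, -15, -6]
  [-9, 0, -3, -15]
  [-4, 3, 0, 0]
  [2, 3, -7, 0]
D(2):
  [0, 1, -2, -6]
  [-9, 0, -3, -15]
  [-4, 3, 0, 0]
  [2, 3, 0, 0]
D(3):
  [0, 1, -2, -2]
  [-7, 0, -3, -3]
  [-4, 3, 0, 0]
  [2, 3, 0, 0]
D(4):
  [0, 1, -2, -2]
  [-1, 0, -3, -3]
  [2, 3, 0, 0]
  [2, 3, 0, 0]
Answer: G*[4][2] = 3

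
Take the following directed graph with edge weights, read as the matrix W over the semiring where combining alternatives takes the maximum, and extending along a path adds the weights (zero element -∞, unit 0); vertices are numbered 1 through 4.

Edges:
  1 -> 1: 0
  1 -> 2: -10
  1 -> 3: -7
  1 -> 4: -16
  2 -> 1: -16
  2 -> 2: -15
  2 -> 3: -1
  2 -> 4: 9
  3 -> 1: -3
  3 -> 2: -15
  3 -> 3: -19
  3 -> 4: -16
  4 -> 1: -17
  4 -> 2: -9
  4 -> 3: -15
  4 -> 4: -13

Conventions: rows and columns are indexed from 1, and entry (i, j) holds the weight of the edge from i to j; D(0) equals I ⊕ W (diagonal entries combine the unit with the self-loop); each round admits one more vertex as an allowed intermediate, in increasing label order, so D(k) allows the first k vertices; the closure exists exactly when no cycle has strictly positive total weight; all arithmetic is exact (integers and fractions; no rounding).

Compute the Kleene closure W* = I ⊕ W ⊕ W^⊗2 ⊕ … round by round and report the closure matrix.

D(0):
  [0, -10, -7, -16]
  [-16, 0, -1, 9]
  [-3, -15, 0, -16]
  [-17, -9, -15, 0]
D(1):
  [0, -10, -7, -16]
  [-16, 0, -1, 9]
  [-3, -13, 0, -16]
  [-17, -9, -15, 0]
D(2):
  [0, -10, -7, -1]
  [-16, 0, -1, 9]
  [-3, -13, 0, -4]
  [-17, -9, -10, 0]
D(3):
  [0, -10, -7, -1]
  [-4, 0, -1, 9]
  [-3, -13, 0, -4]
  [-13, -9, -10, 0]
D(4):
  [0, -10, -7, -1]
  [-4, 0, -1, 9]
  [-3, -13, 0, -4]
  [-13, -9, -10, 0]
Answer: W* = [[0, -10, -7, -1], [-4, 0, -1, 9], [-3, -13, 0, -4], [-13, -9, -10, 0]]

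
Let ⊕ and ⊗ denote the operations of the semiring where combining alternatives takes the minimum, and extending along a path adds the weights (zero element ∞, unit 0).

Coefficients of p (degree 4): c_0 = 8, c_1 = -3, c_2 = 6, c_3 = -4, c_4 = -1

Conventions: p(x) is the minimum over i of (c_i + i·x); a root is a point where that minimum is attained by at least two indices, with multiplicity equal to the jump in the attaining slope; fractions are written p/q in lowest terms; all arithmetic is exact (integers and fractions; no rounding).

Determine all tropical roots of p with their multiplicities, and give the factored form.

hull edge (i=0, c=8) to (i=1, c=-3): slope -11, span 1
hull edge (i=1, c=-3) to (i=3, c=-4): slope -1/2, span 2
hull edge (i=3, c=-4) to (i=4, c=-1): slope 3, span 1
Factored form: p(x) = -1 ⊗ (x ⊕ (-3)) ⊗ (x ⊕ 1/2) ⊗ (x ⊕ 1/2) ⊗ (x ⊕ 11)
Answer: roots = -3 (mult 1), 1/2 (mult 2), 11 (mult 1)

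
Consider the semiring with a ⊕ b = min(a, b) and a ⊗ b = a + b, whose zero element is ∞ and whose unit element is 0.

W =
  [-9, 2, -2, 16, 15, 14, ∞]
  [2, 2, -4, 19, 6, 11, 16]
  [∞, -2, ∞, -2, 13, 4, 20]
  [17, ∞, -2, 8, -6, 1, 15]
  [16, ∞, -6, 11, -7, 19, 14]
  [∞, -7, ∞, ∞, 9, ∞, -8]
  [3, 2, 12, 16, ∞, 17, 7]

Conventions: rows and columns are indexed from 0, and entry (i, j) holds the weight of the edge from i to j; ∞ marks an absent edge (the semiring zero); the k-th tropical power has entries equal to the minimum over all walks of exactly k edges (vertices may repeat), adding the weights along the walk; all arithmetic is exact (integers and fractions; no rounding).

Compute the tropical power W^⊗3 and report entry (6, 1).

W^⊗2:
  [-18, -7, -11, -4, 6, 2, 6]
  [-7, -6, -2, -6, -1, 0, 3]
  [0, -3, -6, 6, -8, -1, -4]
  [8, -6, -12, -4, -13, 2, -7]
  [7, -8, -13, -8, -14, -2, 7]
  [-5, -6, -11, 8, -1, 4, -1]
  [-6, 4, -2, 10, 8, 13, 9]
W^⊗3:
  [-27, -16, -20, -13, -10, -7, -6]
  [-16, -7, -10, -4, -12, -5, -8]
  [-9, -8, -14, -8, -15, -2, -9]
  [-4, -14, -19, -14, -20, -8, -6]
  [-6, -15, -20, -15, -21, -9, -10]
  [-14, -13, -10, -13, -8, -7, -4]
  [-15, -4, -8, -4, 1, 2, 5]
Key observation: the optimum is the walk 6->0->0->1, with weight 3 + (-9) + 2 = -4.
Optimal value attained by: walk 6->0->0->1.
Answer: (W^⊗3)[6][1] = -4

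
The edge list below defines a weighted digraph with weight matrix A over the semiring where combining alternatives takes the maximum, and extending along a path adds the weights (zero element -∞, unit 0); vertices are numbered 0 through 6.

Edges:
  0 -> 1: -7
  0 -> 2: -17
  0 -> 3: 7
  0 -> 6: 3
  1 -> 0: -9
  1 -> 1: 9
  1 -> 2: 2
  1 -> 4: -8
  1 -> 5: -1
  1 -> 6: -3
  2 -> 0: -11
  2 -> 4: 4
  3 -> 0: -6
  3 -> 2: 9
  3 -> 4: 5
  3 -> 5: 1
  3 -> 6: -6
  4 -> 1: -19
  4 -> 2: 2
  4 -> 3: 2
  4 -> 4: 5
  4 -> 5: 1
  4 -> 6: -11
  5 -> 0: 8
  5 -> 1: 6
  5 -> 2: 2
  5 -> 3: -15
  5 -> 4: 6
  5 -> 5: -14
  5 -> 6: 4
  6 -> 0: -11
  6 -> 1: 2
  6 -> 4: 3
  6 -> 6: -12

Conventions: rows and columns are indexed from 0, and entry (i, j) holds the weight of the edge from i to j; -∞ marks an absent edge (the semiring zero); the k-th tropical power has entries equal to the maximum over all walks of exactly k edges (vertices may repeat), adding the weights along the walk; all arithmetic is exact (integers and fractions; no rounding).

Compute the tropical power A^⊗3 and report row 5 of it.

A^⊗2:
  [1, 5, 16, -∞, 12, 8, 1]
  [7, 18, 11, -2, 6, 8, 6]
  [-∞, -15, 6, 6, 9, 5, -7]
  [9, 7, 7, 7, 13, 6, 5]
  [9, 7, 11, 7, 10, 6, 5]
  [-3, 15, 8, 15, 11, 7, 11]
  [-7, 11, 5, 5, 8, 4, -1]
A^⊗3:
  [16, 14, 14, 14, 20, 13, 12]
  [16, 27, 20, 14, 15, 17, 15]
  [13, 11, 15, 11, 14, 10, 9]
  [14, 16, 16, 16, 18, 14, 12]
  [14, 16, 16, 16, 15, 11, 12]
  [15, 24, 24, 13, 20, 16, 12]
  [12, 20, 14, 10, 13, 10, 8]
Answer: row 5 of A^⊗3 = [15, 24, 24, 13, 20, 16, 12]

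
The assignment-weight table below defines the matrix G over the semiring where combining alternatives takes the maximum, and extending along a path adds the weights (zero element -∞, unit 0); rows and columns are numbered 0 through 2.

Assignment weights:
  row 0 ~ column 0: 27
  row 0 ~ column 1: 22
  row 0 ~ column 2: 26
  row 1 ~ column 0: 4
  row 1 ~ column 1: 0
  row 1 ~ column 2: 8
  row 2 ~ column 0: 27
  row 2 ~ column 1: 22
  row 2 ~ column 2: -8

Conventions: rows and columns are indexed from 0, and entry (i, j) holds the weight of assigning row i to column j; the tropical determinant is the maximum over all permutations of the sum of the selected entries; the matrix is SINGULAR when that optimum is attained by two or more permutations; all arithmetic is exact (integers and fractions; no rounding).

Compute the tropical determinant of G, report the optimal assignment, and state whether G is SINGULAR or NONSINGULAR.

σ = (0, 1, 2): 27 + 0 + (-8) = 19
σ = (0, 2, 1): 27 + 8 + 22 = 57
σ = (1, 0, 2): 22 + 4 + (-8) = 18
σ = (1, 2, 0): 22 + 8 + 27 = 57
σ = (2, 0, 1): 26 + 4 + 22 = 52
σ = (2, 1, 0): 26 + 0 + 27 = 53
Optimal value attained by: σ = (0, 2, 1).
Answer: det⊕(G) = 57; verdict: SINGULAR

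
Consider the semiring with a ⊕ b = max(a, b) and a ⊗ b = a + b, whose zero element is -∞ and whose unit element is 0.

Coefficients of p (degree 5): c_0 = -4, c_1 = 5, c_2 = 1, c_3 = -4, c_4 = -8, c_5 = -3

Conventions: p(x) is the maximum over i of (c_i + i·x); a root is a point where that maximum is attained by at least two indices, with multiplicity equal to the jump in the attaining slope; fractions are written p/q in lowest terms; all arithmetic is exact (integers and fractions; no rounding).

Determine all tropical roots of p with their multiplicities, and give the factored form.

hull edge (i=0, c=-4) to (i=1, c=5): slope 9, span 1
hull edge (i=1, c=5) to (i=5, c=-3): slope -2, span 4
Factored form: p(x) = -3 ⊗ (x ⊕ (-9)) ⊗ (x ⊕ 2) ⊗ (x ⊕ 2) ⊗ (x ⊕ 2) ⊗ (x ⊕ 2)
Answer: roots = -9 (mult 1), 2 (mult 4)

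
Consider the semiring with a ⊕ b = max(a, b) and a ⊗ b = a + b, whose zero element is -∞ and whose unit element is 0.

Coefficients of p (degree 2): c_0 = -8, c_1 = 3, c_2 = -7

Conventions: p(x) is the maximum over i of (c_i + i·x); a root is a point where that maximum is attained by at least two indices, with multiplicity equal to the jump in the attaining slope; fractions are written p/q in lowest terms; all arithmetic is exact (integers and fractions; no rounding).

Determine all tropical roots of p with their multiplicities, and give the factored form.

hull edge (i=0, c=-8) to (i=1, c=3): slope 11, span 1
hull edge (i=1, c=3) to (i=2, c=-7): slope -10, span 1
Factored form: p(x) = -7 ⊗ (x ⊕ (-11)) ⊗ (x ⊕ 10)
Answer: roots = -11 (mult 1), 10 (mult 1)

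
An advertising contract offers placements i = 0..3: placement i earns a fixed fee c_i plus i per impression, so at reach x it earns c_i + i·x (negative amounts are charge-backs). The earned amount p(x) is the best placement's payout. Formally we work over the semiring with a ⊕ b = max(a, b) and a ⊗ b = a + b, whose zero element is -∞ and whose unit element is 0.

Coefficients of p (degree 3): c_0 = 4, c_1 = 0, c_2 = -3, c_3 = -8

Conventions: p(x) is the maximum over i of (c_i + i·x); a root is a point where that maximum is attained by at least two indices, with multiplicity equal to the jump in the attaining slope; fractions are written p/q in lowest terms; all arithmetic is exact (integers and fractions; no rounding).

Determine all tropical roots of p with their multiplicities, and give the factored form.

hull edge (i=0, c=4) to (i=2, c=-3): slope -7/2, span 2
hull edge (i=2, c=-3) to (i=3, c=-8): slope -5, span 1
Factored form: p(x) = -8 ⊗ (x ⊕ 7/2) ⊗ (x ⊕ 7/2) ⊗ (x ⊕ 5)
Answer: roots = 7/2 (mult 2), 5 (mult 1)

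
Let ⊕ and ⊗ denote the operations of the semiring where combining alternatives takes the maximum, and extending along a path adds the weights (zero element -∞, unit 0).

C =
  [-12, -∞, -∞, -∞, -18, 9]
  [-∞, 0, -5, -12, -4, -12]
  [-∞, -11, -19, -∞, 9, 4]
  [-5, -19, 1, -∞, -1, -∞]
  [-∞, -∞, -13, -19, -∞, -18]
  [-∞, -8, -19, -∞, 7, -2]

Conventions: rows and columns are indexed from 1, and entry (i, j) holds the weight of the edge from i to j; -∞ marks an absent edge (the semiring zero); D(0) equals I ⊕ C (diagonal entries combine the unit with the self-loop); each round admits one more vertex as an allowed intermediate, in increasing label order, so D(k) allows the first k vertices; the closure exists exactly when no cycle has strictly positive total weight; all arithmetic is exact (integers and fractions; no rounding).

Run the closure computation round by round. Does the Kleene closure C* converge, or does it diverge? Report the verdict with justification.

D(0):
  [0, -∞, -∞, -∞, -18, 9]
  [-∞, 0, -5, -12, -4, -12]
  [-∞, -11, 0, -∞, 9, 4]
  [-5, -19, 1, 0, -1, -∞]
  [-∞, -∞, -13, -19, 0, -18]
  [-∞, -8, -19, -∞, 7, 0]
D(1):
  [0, -∞, -∞, -∞, -18, 9]
  [-∞, 0, -5, -12, -4, -12]
  [-∞, -11, 0, -∞, 9, 4]
  [-5, -19, 1, 0, -1, 4]
  [-∞, -∞, -13, -19, 0, -18]
  [-∞, -8, -19, -∞, 7, 0]
D(2):
  [0, -∞, -∞, -∞, -18, 9]
  [-∞, 0, -5, -12, -4, -12]
  [-∞, -11, 0, -23, 9, 4]
  [-5, -19, 1, 0, -1, 4]
  [-∞, -∞, -13, -19, 0, -18]
  [-∞, -8, -13, -20, 7, 0]
D(3):
  [0, -∞, -∞, -∞, -18, 9]
  [-∞, 0, -5, -12, 4, -1]
  [-∞, -11, 0, -23, 9, 4]
  [-5, -10, 1, 0, 10, 5]
  [-∞, -24, -13, -19, 0, -9]
  [-∞, -8, -13, -20, 7, 0]
D(4):
  [0, -∞, -∞, -∞, -18, 9]
  [-17, 0, -5, -12, 4, -1]
  [-28, -11, 0, -23, 9, 4]
  [-5, -10, 1, 0, 10, 5]
  [-24, -24, -13, -19, 0, -9]
  [-25, -8, -13, -20, 7, 0]
D(5):
  [0, -42, -31, -37, -18, 9]
  [-17, 0, -5, -12, 4, -1]
  [-15, -11, 0, -10, 9, 4]
  [-5, -10, 1, 0, 10, 5]
  [-24, -24, -13, -19, 0, -9]
  [-17, -8, -6, -12, 7, 0]
D(6):
  [0, 1, 3, -3, 16, 9]
  [-17, 0, -5, -12, 6, -1]
  [-13, -4, 0, -8, 11, 4]
  [-5, -3, 1, 0, 12, 5]
  [-24, -17, -13, -19, 0, -9]
  [-17, -8, -6, -12, 7, 0]
Key observation: every diagonal entry stays at the unit through all rounds, so no improving cycle exists.
Answer: CONVERGES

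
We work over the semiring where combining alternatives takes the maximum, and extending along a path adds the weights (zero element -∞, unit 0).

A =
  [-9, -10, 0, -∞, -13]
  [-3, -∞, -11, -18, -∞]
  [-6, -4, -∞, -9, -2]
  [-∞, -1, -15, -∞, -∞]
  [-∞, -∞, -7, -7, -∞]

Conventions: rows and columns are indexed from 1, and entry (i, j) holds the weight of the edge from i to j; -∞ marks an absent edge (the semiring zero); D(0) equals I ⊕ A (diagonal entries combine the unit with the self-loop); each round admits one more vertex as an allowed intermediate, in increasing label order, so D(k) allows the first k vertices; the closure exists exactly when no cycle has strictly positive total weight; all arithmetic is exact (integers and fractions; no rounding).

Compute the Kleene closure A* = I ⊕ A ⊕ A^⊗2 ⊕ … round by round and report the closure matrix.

D(0):
  [0, -10, 0, -∞, -13]
  [-3, 0, -11, -18, -∞]
  [-6, -4, 0, -9, -2]
  [-∞, -1, -15, 0, -∞]
  [-∞, -∞, -7, -7, 0]
D(1):
  [0, -10, 0, -∞, -13]
  [-3, 0, -3, -18, -16]
  [-6, -4, 0, -9, -2]
  [-∞, -1, -15, 0, -∞]
  [-∞, -∞, -7, -7, 0]
D(2):
  [0, -10, 0, -28, -13]
  [-3, 0, -3, -18, -16]
  [-6, -4, 0, -9, -2]
  [-4, -1, -4, 0, -17]
  [-∞, -∞, -7, -7, 0]
D(3):
  [0, -4, 0, -9, -2]
  [-3, 0, -3, -12, -5]
  [-6, -4, 0, -9, -2]
  [-4, -1, -4, 0, -6]
  [-13, -11, -7, -7, 0]
D(4):
  [0, -4, 0, -9, -2]
  [-3, 0, -3, -12, -5]
  [-6, -4, 0, -9, -2]
  [-4, -1, -4, 0, -6]
  [-11, -8, -7, -7, 0]
D(5):
  [0, -4, 0, -9, -2]
  [-3, 0, -3, -12, -5]
  [-6, -4, 0, -9, -2]
  [-4, -1, -4, 0, -6]
  [-11, -8, -7, -7, 0]
Answer: A* = [[0, -4, 0, -9, -2], [-3, 0, -3, -12, -5], [-6, -4, 0, -9, -2], [-4, -1, -4, 0, -6], [-11, -8, -7, -7, 0]]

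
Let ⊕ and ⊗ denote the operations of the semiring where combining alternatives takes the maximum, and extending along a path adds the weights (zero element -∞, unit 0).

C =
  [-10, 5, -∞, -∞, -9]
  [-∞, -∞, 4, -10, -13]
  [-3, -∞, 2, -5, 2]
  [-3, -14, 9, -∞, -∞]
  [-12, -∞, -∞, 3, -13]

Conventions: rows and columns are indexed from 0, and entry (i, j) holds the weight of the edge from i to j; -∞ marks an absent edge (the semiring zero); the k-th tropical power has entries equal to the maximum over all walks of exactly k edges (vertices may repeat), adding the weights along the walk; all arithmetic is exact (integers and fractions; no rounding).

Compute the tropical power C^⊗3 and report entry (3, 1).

C^⊗2:
  [-20, -5, 9, -5, -8]
  [1, -24, 6, -1, 6]
  [-1, 2, 4, 5, 4]
  [6, 2, 11, 4, 11]
  [0, -7, 12, -10, -21]
C^⊗3:
  [6, -15, 11, 4, 11]
  [3, 6, 8, 9, 8]
  [2, 4, 14, 7, 6]
  [8, 11, 13, 14, 13]
  [9, 5, 14, 7, 14]
Key observation: the optimum is the walk 3->2->0->1, with weight 9 + (-3) + 5 = 11.
Optimal value attained by: walk 3->2->0->1.
Answer: (C^⊗3)[3][1] = 11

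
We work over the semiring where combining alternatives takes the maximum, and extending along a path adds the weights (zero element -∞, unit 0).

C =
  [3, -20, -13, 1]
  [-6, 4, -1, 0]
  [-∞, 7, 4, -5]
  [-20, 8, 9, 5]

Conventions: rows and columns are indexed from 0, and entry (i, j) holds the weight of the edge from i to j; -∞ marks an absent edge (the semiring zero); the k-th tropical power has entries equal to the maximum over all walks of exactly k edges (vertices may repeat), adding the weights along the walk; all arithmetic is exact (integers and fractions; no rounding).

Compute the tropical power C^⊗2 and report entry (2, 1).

C^⊗2:
  [6, 9, 10, 6]
  [-2, 8, 9, 5]
  [1, 11, 8, 7]
  [2, 16, 14, 10]
Key observation: the optimum is the walk 2->1->1, with weight 7 + 4 = 11.
Optimal value attained by: walk 2->1->1.
Answer: (C^⊗2)[2][1] = 11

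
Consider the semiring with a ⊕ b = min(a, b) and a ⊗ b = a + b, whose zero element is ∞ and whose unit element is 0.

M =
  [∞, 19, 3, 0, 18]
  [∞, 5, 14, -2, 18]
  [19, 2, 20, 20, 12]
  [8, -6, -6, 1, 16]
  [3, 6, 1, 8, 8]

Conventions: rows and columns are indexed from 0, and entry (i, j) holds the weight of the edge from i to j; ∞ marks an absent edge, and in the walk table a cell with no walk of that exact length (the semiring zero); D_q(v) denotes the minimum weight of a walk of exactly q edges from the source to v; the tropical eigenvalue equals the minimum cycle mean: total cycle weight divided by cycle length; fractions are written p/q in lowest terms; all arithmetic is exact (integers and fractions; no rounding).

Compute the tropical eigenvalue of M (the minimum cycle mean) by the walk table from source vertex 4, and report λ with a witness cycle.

q=0: [∞, ∞, ∞, ∞, 0]
q=1: [3, 6, 1, 8, 8]
q=2: [11, 2, 2, 3, 13]
q=3: [11, -3, -3, 0, 14]
q=4: [8, -6, -6, -5, 9]
q=5: [3, -11, -11, -8, 6]
Optimal cycle mean attained by: cycle 1->3->1, total (-2) + (-6), length 2.
Answer: λ = -4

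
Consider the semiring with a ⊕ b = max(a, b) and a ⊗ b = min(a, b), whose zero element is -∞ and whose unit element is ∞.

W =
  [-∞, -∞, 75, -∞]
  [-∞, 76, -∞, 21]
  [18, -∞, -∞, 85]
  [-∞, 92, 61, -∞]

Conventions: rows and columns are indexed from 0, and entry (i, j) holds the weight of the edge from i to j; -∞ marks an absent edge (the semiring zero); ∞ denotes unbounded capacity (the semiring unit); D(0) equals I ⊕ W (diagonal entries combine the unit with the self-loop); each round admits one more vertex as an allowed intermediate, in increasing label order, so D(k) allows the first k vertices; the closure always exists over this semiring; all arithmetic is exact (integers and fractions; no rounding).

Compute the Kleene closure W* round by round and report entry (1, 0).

D(0):
  [∞, -∞, 75, -∞]
  [-∞, ∞, -∞, 21]
  [18, -∞, ∞, 85]
  [-∞, 92, 61, ∞]
D(1):
  [∞, -∞, 75, -∞]
  [-∞, ∞, -∞, 21]
  [18, -∞, ∞, 85]
  [-∞, 92, 61, ∞]
D(2):
  [∞, -∞, 75, -∞]
  [-∞, ∞, -∞, 21]
  [18, -∞, ∞, 85]
  [-∞, 92, 61, ∞]
D(3):
  [∞, -∞, 75, 75]
  [-∞, ∞, -∞, 21]
  [18, -∞, ∞, 85]
  [18, 92, 61, ∞]
D(4):
  [∞, 75, 75, 75]
  [18, ∞, 21, 21]
  [18, 85, ∞, 85]
  [18, 92, 61, ∞]
Answer: W*[1][0] = 18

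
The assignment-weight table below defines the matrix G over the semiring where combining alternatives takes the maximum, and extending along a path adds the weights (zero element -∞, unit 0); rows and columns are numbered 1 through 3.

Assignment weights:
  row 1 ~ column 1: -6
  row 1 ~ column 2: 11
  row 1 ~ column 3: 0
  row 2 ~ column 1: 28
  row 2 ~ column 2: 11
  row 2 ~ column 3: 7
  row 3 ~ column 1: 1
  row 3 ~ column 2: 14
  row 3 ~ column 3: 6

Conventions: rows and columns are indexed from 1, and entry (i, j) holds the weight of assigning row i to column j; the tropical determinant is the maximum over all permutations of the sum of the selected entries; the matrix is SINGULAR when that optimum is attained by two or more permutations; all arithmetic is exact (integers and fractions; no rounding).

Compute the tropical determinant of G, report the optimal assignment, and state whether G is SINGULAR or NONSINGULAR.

σ = (1, 2, 3): (-6) + 11 + 6 = 11
σ = (1, 3, 2): (-6) + 7 + 14 = 15
σ = (2, 1, 3): 11 + 28 + 6 = 45
σ = (2, 3, 1): 11 + 7 + 1 = 19
σ = (3, 1, 2): 0 + 28 + 14 = 42
σ = (3, 2, 1): 0 + 11 + 1 = 12
Optimal value attained by: σ = (2, 1, 3).
Answer: det⊕(G) = 45; verdict: NONSINGULAR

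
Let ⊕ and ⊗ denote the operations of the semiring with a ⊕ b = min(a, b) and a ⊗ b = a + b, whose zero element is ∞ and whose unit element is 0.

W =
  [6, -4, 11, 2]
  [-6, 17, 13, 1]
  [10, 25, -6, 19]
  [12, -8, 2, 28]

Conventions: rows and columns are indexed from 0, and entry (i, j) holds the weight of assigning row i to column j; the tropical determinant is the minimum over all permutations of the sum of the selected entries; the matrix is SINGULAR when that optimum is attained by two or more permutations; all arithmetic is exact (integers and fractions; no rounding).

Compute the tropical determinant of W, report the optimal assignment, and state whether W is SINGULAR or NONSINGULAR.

σ = (0, 1, 2, 3): 6 + 17 + (-6) + 28 = 45
σ = (0, 1, 3, 2): 6 + 17 + 19 + 2 = 44
σ = (0, 2, 1, 3): 6 + 13 + 25 + 28 = 72
σ = (0, 2, 3, 1): 6 + 13 + 19 + (-8) = 30
σ = (0, 3, 1, 2): 6 + 1 + 25 + 2 = 34
σ = (0, 3, 2, 1): 6 + 1 + (-6) + (-8) = -7
σ = (1, 0, 2, 3): (-4) + (-6) + (-6) + 28 = 12
σ = (1, 0, 3, 2): (-4) + (-6) + 19 + 2 = 11
σ = (1, 2, 0, 3): (-4) + 13 + 10 + 28 = 47
σ = (1, 2, 3, 0): (-4) + 13 + 19 + 12 = 40
σ = (1, 3, 0, 2): (-4) + 1 + 10 + 2 = 9
σ = (1, 3, 2, 0): (-4) + 1 + (-6) + 12 = 3
σ = (2, 0, 1, 3): 11 + (-6) + 25 + 28 = 58
σ = (2, 0, 3, 1): 11 + (-6) + 19 + (-8) = 16
σ = (2, 1, 0, 3): 11 + 17 + 10 + 28 = 66
σ = (2, 1, 3, 0): 11 + 17 + 19 + 12 = 59
σ = (2, 3, 0, 1): 11 + 1 + 10 + (-8) = 14
σ = (2, 3, 1, 0): 11 + 1 + 25 + 12 = 49
σ = (3, 0, 1, 2): 2 + (-6) + 25 + 2 = 23
σ = (3, 0, 2, 1): 2 + (-6) + (-6) + (-8) = -18
σ = (3, 1, 0, 2): 2 + 17 + 10 + 2 = 31
σ = (3, 1, 2, 0): 2 + 17 + (-6) + 12 = 25
σ = (3, 2, 0, 1): 2 + 13 + 10 + (-8) = 17
σ = (3, 2, 1, 0): 2 + 13 + 25 + 12 = 52
Optimal value attained by: σ = (3, 0, 2, 1).
Answer: det⊕(W) = -18; verdict: NONSINGULAR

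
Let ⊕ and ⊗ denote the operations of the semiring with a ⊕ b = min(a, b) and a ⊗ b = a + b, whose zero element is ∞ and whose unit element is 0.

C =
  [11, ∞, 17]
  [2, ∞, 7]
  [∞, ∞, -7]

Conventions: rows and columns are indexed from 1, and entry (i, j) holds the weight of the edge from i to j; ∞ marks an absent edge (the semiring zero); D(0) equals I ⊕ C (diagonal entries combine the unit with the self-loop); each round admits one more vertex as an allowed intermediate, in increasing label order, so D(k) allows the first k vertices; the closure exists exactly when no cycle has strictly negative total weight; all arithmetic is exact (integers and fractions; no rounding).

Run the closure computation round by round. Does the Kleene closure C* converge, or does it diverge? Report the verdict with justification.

Detection: at round 0, diagonal entry (3, 3) turns strictly negative.
Key observation: the cycle 3->3 has total weight (-7), which is strictly negative.
Answer: DIVERGES — negative cycle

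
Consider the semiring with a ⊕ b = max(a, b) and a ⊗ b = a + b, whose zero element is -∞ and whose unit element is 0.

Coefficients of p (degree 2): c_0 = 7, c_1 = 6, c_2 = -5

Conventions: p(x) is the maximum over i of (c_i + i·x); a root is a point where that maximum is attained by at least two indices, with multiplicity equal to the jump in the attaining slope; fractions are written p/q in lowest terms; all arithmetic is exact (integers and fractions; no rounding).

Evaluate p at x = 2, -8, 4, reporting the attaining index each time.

p(2) = max(7+0·2=7, 6+1·2=8, -5+2·2=-1) = 8 (attained by i=1)
p(-8) = max(7+0·(-8)=7, 6+1·(-8)=-2, -5+2·(-8)=-21) = 7 (attained by i=0)
p(4) = max(7+0·4=7, 6+1·4=10, -5+2·4=3) = 10 (attained by i=1)
Answer: p(2) = 8; p(-8) = 7; p(4) = 10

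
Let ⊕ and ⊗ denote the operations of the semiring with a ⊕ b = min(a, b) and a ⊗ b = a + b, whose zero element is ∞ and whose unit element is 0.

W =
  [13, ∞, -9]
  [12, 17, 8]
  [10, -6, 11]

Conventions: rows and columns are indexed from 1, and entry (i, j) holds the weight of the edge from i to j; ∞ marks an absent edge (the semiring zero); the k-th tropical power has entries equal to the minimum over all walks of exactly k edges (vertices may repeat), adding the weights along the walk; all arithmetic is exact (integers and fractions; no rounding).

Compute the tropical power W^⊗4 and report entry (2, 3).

W^⊗2:
  [1, -15, 2]
  [18, 2, 3]
  [6, 5, 1]
W^⊗3:
  [-3, -4, -8]
  [13, -3, 9]
  [11, -5, -3]
W^⊗4:
  [2, -14, -12]
  [9, 3, 4]
  [7, -9, 2]
Key observation: the optimum is the walk 2->1->3->1->3, with weight 12 + (-9) + 10 + (-9) = 4.
Optimal value attained by: walk 2->1->3->1->3.
Answer: (W^⊗4)[2][3] = 4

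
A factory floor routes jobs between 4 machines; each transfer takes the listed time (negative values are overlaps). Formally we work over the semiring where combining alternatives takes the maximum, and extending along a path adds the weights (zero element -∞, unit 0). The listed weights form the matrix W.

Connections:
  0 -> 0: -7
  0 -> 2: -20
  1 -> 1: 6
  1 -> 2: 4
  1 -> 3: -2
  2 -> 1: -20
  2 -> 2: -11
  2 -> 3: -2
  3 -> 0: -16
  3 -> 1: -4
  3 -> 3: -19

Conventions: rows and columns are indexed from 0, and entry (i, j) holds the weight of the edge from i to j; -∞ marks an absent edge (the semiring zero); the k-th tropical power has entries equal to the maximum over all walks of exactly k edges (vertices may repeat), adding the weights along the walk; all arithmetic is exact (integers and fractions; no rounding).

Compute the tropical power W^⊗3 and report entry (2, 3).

W^⊗2:
  [-14, -40, -27, -22]
  [-18, 12, 10, 4]
  [-18, -6, -16, -13]
  [-23, 2, 0, -6]
W^⊗3:
  [-21, -26, -34, -29]
  [-12, 18, 16, 10]
  [-25, 0, -2, -8]
  [-22, 8, 6, 0]
Key observation: the optimum is the walk 2->3->1->3, with weight (-2) + (-4) + (-2) = -8.
Optimal value attained by: walk 2->3->1->3.
Answer: (W^⊗3)[2][3] = -8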